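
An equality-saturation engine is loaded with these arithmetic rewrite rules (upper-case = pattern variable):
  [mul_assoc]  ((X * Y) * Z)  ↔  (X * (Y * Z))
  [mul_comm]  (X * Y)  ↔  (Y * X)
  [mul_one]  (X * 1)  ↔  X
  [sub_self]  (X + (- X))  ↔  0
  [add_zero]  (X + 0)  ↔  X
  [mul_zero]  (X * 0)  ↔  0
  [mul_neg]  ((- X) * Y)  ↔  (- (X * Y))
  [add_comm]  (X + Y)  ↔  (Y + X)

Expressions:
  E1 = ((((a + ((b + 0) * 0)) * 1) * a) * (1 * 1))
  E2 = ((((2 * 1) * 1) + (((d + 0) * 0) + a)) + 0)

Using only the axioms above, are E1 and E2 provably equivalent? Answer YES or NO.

NO

All listed rules preserve value, hence provable equivalence implies equal values everywhere; look for a separating assignment.
a=0, b=0, d=0 gives E1 ↦ 0, E2 ↦ 2; values differ ⇒ not provably equivalent.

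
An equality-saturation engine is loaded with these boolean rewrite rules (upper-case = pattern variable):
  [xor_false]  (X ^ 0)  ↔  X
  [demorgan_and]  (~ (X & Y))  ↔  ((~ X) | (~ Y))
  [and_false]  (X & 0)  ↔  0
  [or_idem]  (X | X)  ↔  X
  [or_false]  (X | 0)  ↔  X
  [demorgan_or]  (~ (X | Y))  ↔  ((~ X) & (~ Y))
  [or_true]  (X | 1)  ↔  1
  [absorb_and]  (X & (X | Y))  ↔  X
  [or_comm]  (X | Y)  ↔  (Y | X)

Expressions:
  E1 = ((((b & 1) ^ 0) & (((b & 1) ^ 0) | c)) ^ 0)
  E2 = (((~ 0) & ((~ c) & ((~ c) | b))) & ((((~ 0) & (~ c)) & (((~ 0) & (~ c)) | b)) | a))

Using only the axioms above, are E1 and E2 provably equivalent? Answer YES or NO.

NO

The axioms are sound identities: if E1 ↔* E2 then E1 and E2 evaluate identically under any assignment.
Under a=0, b=0, c=0: E1 evaluates to 0, E2 to 1. Distinct ⇒ no rewrite sequence connects them.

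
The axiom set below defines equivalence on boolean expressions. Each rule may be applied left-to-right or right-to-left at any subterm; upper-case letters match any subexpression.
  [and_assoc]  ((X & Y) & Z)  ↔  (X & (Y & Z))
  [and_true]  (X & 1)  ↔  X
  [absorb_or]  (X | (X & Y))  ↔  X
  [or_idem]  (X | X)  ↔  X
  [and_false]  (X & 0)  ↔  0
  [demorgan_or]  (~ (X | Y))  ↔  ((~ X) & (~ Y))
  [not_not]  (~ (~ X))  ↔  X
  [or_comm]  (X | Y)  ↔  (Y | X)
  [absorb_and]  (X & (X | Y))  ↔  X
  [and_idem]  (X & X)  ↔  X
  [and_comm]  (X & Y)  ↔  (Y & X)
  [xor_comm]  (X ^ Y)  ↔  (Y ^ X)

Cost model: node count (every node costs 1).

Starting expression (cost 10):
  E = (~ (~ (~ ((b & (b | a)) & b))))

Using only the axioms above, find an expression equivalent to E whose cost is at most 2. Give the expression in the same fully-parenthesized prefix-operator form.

(~ b)   [cost 2]

step 1: absorb_and (→) rewrites (b & (b | a)) into b, now (~ (~ (~ (b & b))))
step 2: not_not (→) rewrites (~ (~ (~ (b & b)))) into (~ (b & b))
step 3: and_idem (→) rewrites (b & b) into b, reaching cost 2 (bound 2)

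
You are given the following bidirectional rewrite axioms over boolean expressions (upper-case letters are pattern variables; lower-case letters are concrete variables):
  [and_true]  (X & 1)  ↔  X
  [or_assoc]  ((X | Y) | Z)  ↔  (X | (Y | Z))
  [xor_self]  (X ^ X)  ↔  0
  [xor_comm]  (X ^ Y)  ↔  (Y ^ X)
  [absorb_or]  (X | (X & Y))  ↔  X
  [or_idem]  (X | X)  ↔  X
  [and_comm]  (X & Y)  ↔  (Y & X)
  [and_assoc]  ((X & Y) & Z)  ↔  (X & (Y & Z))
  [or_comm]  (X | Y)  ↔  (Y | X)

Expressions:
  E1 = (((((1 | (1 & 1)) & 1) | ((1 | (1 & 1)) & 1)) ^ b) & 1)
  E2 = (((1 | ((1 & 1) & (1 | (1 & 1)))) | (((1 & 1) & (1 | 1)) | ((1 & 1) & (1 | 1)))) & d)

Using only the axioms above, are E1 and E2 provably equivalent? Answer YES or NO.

Every axiom is a valid identity, so a rewrite proof would force E1 and E2 to agree under every assignment.
At b=0, d=0: E1 = 1 but E2 = 0; they differ, so no derivation exists.

NO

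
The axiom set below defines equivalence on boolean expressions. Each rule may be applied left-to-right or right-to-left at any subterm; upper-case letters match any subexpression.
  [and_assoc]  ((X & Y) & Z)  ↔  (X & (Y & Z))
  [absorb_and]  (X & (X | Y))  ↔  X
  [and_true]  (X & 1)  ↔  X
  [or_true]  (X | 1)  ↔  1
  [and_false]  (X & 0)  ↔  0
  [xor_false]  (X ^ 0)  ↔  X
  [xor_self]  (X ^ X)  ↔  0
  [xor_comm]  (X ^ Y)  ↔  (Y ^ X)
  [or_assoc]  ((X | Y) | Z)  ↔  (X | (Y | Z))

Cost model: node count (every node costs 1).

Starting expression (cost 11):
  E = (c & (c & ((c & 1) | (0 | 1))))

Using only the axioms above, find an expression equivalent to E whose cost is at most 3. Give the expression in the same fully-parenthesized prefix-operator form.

step 1: and_true (→) rewrites (c & 1) into c, now (c & (c & (c | (0 | 1))))
step 2: or_true (→) rewrites (0 | 1) into 1, now (c & (c & (c | 1)))
step 3: absorb_and (→) rewrites (c & (c | 1)) into c, reaching cost 3 (bound 3)

(c & c)   [cost 3]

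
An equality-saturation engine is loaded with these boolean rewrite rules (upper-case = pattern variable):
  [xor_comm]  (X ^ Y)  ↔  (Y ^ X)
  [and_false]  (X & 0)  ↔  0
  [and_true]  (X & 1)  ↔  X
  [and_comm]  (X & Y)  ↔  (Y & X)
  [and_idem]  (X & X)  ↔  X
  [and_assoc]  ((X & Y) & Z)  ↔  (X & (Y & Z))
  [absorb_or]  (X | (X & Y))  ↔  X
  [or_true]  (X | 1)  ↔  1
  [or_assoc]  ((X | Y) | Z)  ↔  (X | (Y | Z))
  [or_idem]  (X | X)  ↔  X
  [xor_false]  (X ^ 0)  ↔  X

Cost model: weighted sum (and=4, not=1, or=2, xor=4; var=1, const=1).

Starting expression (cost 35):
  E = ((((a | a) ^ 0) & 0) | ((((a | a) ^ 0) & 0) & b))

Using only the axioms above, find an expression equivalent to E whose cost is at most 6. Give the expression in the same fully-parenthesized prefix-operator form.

(1) ((((a | a) ^ 0) & 0) | ((((a | a) ^ 0) & 0) & b))  =[absorb_or →]=  (((a | a) ^ 0) & 0)
(2) (a | a)  =[or_idem →]=  a    ⊢ ((a ^ 0) & 0)
(3) (a ^ 0)  =[xor_false →]=  a    ⊢ cost 6, within 6

(a & 0)   [cost 6]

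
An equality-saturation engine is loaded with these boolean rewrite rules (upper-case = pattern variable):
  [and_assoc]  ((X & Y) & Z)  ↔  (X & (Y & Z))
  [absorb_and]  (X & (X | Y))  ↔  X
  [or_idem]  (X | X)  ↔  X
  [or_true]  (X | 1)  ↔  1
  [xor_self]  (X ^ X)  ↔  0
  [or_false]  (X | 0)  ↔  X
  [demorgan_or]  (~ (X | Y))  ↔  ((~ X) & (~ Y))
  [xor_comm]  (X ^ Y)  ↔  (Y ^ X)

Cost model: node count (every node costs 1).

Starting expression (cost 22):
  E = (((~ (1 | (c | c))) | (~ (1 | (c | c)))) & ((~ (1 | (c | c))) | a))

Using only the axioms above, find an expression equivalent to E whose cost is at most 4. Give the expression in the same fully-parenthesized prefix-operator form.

(~ (1 | c))   [cost 4]

step 1: or_idem (→) rewrites ((~ (1 | (c | c))) | (~ (1 | (c | c)))) into (~ (1 | (c | c))), now ((~ (1 | (c | c))) & ((~ (1 | (c | c))) | a))
step 2: absorb_and (→) rewrites ((~ (1 | (c | c))) & ((~ (1 | (c | c))) | a)) into (~ (1 | (c | c)))
step 3: or_idem (→) rewrites (c | c) into c, reaching cost 4 (bound 4)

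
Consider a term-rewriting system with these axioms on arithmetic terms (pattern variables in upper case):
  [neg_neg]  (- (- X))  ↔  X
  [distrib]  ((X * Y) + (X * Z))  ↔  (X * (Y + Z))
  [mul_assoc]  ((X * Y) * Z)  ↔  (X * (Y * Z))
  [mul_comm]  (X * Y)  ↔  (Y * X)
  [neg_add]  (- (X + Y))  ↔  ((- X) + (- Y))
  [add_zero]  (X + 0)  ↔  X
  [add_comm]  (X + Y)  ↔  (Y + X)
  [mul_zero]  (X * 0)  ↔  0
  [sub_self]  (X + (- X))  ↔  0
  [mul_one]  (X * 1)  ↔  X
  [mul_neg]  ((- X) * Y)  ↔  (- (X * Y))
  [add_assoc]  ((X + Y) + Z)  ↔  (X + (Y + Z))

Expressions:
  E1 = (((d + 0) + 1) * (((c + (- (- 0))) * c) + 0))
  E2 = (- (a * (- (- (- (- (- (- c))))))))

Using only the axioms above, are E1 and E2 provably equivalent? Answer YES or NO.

Every axiom is a valid identity, so a rewrite proof would force E1 and E2 to agree under every assignment.
At a=0, c=1, d=0: E1 = 1 but E2 = 0; they differ, so no derivation exists.

NO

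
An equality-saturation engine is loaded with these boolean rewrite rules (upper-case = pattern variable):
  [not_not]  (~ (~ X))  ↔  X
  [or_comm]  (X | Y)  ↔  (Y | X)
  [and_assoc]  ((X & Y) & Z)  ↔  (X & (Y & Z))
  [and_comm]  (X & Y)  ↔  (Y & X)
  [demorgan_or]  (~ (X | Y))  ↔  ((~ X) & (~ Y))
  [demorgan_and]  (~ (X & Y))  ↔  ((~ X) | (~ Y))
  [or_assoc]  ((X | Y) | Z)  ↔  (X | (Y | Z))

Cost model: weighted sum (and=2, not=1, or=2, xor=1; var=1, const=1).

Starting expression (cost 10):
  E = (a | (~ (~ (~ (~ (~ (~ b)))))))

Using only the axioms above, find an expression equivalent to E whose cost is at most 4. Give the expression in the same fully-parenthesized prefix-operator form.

(1) (~ (~ (~ b)))  =[not_not →]=  (~ b)    ⊢ (a | (~ (~ (~ (~ b)))))
(2) (~ (~ b))  =[not_not →]=  b    ⊢ (a | (~ (~ b)))
(3) (~ (~ b))  =[not_not →]=  b    ⊢ cost 4, within 4

(a | b)   [cost 4]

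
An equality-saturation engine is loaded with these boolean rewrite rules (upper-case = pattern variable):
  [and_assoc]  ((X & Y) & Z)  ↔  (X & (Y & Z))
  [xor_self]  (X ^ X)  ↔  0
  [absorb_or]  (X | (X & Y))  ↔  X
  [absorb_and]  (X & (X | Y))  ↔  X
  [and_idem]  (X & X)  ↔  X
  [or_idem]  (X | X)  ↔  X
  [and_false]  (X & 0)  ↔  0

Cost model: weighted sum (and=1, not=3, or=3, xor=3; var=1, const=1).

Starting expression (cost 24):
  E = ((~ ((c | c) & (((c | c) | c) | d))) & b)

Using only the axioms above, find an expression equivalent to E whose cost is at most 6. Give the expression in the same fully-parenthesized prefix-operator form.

((~ c) & b)   [cost 6]

step 1: or_idem (→) rewrites (c | c) into c, now ((~ ((c | c) & ((c | c) | d))) & b)
step 2: absorb_and (→) rewrites ((c | c) & ((c | c) | d)) into (c | c), now ((~ (c | c)) & b)
step 3: or_idem (→) rewrites (c | c) into c, reaching cost 6 (bound 6)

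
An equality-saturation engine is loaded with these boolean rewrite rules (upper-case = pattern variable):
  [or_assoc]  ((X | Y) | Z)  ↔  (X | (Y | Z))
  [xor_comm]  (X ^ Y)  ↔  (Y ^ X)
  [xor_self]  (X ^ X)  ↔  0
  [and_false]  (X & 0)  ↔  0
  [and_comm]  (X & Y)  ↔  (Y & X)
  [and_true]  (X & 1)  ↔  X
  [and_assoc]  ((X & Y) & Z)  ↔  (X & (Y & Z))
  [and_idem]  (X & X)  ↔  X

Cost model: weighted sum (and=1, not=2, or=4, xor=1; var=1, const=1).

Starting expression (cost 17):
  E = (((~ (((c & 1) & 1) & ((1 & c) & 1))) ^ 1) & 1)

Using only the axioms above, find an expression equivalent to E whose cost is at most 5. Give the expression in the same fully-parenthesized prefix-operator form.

((~ c) ^ 1)   [cost 5]

(1) (((~ (((c & 1) & 1) & ((1 & c) & 1))) ^ 1) & 1)  =[and_true →]=  ((~ (((c & 1) & 1) & ((1 & c) & 1))) ^ 1)
(2) (1 & c)  =[and_comm →]=  (c & 1)    ⊢ ((~ (((c & 1) & 1) & ((c & 1) & 1))) ^ 1)
(3) (((c & 1) & 1) & ((c & 1) & 1))  =[and_idem →]=  ((c & 1) & 1)    ⊢ ((~ ((c & 1) & 1)) ^ 1)
(4) ((c & 1) & 1)  =[and_true →]=  (c & 1)    ⊢ ((~ (c & 1)) ^ 1)
(5) (c & 1)  =[and_true →]=  c    ⊢ cost 5, within 5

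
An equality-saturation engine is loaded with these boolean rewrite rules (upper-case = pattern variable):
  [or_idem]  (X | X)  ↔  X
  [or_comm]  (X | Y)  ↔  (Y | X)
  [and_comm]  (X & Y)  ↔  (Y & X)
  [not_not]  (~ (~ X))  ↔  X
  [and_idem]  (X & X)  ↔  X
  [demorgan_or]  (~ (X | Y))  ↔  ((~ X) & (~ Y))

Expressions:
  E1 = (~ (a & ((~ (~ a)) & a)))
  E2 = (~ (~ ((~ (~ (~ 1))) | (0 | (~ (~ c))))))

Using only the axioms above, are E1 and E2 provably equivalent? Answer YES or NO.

NO

The axioms are sound identities: if E1 ↔* E2 then E1 and E2 evaluate identically under any assignment.
Under a=0, c=0: E1 evaluates to 1, E2 to 0. Distinct ⇒ no rewrite sequence connects them.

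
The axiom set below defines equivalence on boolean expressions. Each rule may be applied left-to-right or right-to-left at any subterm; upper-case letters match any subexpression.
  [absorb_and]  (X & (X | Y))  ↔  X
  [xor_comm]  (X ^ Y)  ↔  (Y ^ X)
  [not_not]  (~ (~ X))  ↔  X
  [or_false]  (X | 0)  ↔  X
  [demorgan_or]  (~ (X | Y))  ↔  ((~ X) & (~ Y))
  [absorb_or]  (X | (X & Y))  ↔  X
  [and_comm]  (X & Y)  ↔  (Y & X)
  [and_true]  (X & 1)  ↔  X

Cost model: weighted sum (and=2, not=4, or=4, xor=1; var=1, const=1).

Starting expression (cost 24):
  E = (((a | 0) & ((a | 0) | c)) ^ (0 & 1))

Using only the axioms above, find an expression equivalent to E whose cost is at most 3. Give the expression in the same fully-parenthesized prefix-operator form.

(1) ((a | 0) & ((a | 0) | c))  =[absorb_and →]=  (a | 0)    ⊢ ((a | 0) ^ (0 & 1))
(2) (a | 0)  =[or_false →]=  a    ⊢ (a ^ (0 & 1))
(3) (0 & 1)  =[and_true →]=  0    ⊢ cost 3, within 3

(a ^ 0)   [cost 3]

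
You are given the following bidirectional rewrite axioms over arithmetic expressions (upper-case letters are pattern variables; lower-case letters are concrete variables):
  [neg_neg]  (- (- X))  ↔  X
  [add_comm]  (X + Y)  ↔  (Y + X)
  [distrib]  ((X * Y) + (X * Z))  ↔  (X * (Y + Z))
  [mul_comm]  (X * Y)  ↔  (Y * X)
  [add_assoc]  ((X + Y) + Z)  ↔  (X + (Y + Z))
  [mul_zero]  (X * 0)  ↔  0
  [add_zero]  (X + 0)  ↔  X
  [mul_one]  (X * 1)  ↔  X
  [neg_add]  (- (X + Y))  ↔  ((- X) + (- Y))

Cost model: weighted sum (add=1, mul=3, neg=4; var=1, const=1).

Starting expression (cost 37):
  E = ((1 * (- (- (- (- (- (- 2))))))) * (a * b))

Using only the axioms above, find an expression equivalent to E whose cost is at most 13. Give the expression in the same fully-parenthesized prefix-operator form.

((1 * 2) * (a * b))   [cost 13]

1. [neg_neg →] (- (- (- (- (- 2)))))  →  (- (- (- 2)));  E = ((1 * (- (- (- (- 2))))) * (a * b))
2. [neg_neg →] (- (- 2))  →  2;  E = ((1 * (- (- 2))) * (a * b))
3. [neg_neg →] (- (- 2))  →  2;  cost 13 ≤ 13, done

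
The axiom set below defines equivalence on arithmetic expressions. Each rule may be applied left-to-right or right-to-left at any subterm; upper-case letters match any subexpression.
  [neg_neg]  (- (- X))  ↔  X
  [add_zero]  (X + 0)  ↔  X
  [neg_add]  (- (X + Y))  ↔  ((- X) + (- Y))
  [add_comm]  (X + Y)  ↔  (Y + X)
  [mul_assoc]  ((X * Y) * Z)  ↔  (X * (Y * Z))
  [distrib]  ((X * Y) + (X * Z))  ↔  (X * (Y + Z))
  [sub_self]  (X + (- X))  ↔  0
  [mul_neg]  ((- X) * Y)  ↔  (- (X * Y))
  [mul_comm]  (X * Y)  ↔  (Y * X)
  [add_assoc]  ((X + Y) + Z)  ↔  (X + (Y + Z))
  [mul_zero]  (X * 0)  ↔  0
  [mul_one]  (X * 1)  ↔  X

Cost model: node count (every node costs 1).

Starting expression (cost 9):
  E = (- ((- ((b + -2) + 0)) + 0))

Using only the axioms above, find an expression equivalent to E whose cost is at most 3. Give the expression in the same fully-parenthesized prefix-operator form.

(1) ((b + -2) + 0)  =[add_zero →]=  (b + -2)    ⊢ (- ((- (b + -2)) + 0))
(2) ((- (b + -2)) + 0)  =[add_zero →]=  (- (b + -2))    ⊢ (- (- (b + -2)))
(3) (- (- (b + -2)))  =[neg_neg →]=  (b + -2)    ⊢ cost 3, within 3

(b + -2)   [cost 3]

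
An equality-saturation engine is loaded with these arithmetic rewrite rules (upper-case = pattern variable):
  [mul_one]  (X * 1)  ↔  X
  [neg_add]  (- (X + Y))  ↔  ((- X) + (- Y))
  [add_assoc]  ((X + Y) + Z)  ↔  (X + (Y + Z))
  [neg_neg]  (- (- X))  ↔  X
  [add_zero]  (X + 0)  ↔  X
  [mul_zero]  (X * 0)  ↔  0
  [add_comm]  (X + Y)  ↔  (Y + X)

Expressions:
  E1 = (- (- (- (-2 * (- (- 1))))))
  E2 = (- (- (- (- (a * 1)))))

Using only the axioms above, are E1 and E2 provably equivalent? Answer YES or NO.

NO

The axioms are sound identities: if E1 ↔* E2 then E1 and E2 evaluate identically under any assignment.
Under a=0: E1 evaluates to 2, E2 to 0. Distinct ⇒ no rewrite sequence connects them.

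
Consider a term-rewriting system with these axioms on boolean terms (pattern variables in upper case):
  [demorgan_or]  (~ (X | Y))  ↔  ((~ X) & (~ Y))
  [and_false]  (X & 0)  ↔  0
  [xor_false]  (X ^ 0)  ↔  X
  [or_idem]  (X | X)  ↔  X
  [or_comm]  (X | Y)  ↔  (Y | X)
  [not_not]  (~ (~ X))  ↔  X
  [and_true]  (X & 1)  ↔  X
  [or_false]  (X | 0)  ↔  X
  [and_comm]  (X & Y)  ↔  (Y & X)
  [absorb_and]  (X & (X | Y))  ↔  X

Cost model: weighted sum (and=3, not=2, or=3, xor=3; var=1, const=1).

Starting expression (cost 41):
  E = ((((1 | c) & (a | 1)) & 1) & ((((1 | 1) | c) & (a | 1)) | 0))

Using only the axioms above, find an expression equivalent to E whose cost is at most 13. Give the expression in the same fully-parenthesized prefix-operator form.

1. [and_true →] (((1 | c) & (a | 1)) & 1)  →  ((1 | c) & (a | 1));  E = (((1 | c) & (a | 1)) & ((((1 | 1) | c) & (a | 1)) | 0))
2. [or_idem →] (1 | 1)  →  1;  E = (((1 | c) & (a | 1)) & (((1 | c) & (a | 1)) | 0))
3. [absorb_and →] (((1 | c) & (a | 1)) & (((1 | c) & (a | 1)) | 0))  →  ((1 | c) & (a | 1));  cost 13 ≤ 13, done

((1 | c) & (a | 1))   [cost 13]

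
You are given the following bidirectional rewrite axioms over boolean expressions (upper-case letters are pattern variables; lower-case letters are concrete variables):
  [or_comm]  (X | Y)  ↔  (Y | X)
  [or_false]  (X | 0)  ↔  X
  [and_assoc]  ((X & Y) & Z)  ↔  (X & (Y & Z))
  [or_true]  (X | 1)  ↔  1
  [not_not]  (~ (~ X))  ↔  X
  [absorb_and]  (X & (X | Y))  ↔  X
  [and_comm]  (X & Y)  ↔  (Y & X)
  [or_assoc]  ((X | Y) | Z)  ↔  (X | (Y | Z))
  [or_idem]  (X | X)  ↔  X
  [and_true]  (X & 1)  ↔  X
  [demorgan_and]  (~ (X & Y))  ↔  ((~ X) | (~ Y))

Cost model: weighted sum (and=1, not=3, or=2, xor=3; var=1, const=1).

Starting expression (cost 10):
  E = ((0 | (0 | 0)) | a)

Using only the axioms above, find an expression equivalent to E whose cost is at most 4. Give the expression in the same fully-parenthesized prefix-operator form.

(a | 0)   [cost 4]

1. [or_idem →] (0 | 0)  →  0;  E = ((0 | 0) | a)
2. [or_comm →] ((0 | 0) | a)  →  (a | (0 | 0))
3. [or_false →] (0 | 0)  →  0;  cost 4 ≤ 4, done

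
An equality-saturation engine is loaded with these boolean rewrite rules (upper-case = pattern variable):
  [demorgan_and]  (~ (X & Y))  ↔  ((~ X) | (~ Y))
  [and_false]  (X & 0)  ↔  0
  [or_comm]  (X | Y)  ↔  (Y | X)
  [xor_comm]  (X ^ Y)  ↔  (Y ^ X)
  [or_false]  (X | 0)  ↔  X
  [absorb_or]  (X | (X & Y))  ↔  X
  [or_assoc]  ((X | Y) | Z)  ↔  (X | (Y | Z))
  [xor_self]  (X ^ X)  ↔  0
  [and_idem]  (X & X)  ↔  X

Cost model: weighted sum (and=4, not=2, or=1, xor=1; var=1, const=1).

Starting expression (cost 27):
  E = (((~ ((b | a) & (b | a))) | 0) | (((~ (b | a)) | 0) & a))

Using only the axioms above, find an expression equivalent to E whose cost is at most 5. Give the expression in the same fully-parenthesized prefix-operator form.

1. [and_idem →] ((b | a) & (b | a))  →  (b | a);  E = (((~ (b | a)) | 0) | (((~ (b | a)) | 0) & a))
2. [absorb_or →] (((~ (b | a)) | 0) | (((~ (b | a)) | 0) & a))  →  ((~ (b | a)) | 0)
3. [or_false →] ((~ (b | a)) | 0)  →  (~ (b | a));  cost 5 ≤ 5, done

(~ (b | a))   [cost 5]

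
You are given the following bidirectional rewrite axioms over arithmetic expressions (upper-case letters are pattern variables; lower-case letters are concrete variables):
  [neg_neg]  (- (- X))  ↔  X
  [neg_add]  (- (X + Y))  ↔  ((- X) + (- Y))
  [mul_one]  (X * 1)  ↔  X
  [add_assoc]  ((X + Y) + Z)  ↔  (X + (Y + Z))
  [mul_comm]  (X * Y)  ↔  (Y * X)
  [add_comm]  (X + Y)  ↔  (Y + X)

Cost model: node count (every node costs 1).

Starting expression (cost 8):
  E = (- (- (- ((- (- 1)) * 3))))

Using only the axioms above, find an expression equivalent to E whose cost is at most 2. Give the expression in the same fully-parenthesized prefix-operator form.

(1) (- (- (- ((- (- 1)) * 3))))  =[neg_neg →]=  (- ((- (- 1)) * 3))
(2) (- (- 1))  =[neg_neg →]=  1    ⊢ (- (1 * 3))
(3) (1 * 3)  =[mul_comm →]=  (3 * 1)    ⊢ (- (3 * 1))
(4) (3 * 1)  =[mul_one →]=  3    ⊢ cost 2, within 2

(- 3)   [cost 2]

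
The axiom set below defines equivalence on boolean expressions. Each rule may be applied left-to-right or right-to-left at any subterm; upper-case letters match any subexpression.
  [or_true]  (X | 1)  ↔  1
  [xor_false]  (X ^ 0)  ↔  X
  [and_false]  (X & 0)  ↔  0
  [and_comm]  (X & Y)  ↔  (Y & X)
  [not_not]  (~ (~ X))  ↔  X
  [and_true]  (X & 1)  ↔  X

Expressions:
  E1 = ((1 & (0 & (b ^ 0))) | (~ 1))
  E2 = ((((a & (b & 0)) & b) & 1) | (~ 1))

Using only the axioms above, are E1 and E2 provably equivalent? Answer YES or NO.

YES

step 1: xor_false (→) rewrites (b ^ 0) into b, now ((1 & (0 & b)) | (~ 1))
step 2: and_comm (→) rewrites (1 & (0 & b)) into ((0 & b) & 1), now (((0 & b) & 1) | (~ 1))
step 3: and_true (→) rewrites ((0 & b) & 1) into (0 & b), now ((0 & b) | (~ 1))
step 4: and_false (←) rewrites 0 into (a & 0), now (((a & 0) & b) | (~ 1))
step 5: and_false (←) rewrites 0 into (b & 0), now (((a & (b & 0)) & b) | (~ 1))
step 6: and_true (←) rewrites ((a & (b & 0)) & b) into (((a & (b & 0)) & b) & 1), which is E2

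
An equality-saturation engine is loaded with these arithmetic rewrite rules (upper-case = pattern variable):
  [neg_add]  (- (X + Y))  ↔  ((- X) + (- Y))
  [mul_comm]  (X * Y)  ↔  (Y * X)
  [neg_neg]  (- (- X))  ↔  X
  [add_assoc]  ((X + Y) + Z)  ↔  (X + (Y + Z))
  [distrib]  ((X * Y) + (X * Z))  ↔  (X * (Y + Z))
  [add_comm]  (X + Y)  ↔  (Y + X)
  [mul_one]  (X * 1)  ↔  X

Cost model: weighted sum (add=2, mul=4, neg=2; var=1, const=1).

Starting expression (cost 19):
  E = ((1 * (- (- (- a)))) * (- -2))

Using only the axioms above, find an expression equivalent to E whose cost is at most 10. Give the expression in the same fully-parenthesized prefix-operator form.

(1) (- (- a))  =[neg_neg →]=  a    ⊢ ((1 * (- a)) * (- -2))
(2) (1 * (- a))  =[mul_comm →]=  ((- a) * 1)    ⊢ (((- a) * 1) * (- -2))
(3) ((- a) * 1)  =[mul_one →]=  (- a)    ⊢ cost 10, within 10

((- a) * (- -2))   [cost 10]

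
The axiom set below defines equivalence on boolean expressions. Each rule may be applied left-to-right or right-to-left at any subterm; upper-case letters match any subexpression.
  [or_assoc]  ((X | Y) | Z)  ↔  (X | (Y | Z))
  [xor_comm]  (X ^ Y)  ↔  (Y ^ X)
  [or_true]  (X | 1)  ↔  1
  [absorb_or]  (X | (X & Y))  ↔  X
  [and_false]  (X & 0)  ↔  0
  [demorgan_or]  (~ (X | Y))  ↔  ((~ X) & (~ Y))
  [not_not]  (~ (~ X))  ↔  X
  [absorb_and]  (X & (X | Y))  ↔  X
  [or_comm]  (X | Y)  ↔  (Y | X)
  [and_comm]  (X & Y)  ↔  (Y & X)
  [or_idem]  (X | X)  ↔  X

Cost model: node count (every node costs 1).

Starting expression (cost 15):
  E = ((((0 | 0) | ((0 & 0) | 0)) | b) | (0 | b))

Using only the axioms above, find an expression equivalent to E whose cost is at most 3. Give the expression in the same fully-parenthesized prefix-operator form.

(1) (0 & 0)  =[and_false →]=  0    ⊢ ((((0 | 0) | (0 | 0)) | b) | (0 | b))
(2) ((0 | 0) | (0 | 0))  =[or_idem →]=  (0 | 0)    ⊢ (((0 | 0) | b) | (0 | b))
(3) (0 | 0)  =[or_idem →]=  0    ⊢ ((0 | b) | (0 | b))
(4) ((0 | b) | (0 | b))  =[or_idem →]=  (0 | b)    ⊢ cost 3, within 3

(0 | b)   [cost 3]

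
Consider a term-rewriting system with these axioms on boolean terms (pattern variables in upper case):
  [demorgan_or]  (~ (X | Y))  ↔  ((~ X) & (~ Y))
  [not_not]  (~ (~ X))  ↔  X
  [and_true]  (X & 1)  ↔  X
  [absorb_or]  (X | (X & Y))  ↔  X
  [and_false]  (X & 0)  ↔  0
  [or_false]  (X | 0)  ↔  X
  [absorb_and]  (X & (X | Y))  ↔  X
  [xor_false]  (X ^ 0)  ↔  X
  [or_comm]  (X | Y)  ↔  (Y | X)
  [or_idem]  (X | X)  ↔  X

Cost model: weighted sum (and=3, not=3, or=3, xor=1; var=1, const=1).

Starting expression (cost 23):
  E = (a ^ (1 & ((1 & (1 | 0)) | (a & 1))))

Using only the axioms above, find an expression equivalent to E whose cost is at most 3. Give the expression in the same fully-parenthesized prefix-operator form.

(1) (a & 1)  =[and_true →]=  a    ⊢ (a ^ (1 & ((1 & (1 | 0)) | a)))
(2) (1 & (1 | 0))  =[absorb_and →]=  1    ⊢ (a ^ (1 & (1 | a)))
(3) (1 & (1 | a))  =[absorb_and →]=  1    ⊢ cost 3, within 3

(a ^ 1)   [cost 3]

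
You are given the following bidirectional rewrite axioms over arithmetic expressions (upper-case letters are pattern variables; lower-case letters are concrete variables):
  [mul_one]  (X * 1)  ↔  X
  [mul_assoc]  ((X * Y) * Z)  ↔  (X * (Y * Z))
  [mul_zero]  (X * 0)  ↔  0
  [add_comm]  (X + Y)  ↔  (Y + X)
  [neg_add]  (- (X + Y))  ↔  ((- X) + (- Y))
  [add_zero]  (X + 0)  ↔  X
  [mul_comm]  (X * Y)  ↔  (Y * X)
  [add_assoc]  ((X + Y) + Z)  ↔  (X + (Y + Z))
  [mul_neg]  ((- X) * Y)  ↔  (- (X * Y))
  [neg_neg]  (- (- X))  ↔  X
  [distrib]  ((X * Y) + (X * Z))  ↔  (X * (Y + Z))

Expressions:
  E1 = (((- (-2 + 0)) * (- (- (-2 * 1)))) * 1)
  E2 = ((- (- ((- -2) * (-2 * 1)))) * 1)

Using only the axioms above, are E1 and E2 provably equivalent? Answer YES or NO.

1. [neg_neg →] (- (- (-2 * 1)))  →  (-2 * 1);  E1 = (((- (-2 + 0)) * (-2 * 1)) * 1)
2. [mul_one →] (((- (-2 + 0)) * (-2 * 1)) * 1)  →  ((- (-2 + 0)) * (-2 * 1))
3. [mul_one →] (-2 * 1)  →  -2;  E1 = ((- (-2 + 0)) * -2)
4. [add_zero →] (-2 + 0)  →  -2;  E1 = ((- -2) * -2)
5. [neg_neg ←] ((- -2) * -2)  →  (- (- ((- -2) * -2)))
6. [mul_one ←] -2  →  (-2 * 1);  E1 = (- (- ((- -2) * (-2 * 1))))
7. [mul_one ←] (- (- ((- -2) * (-2 * 1))))  →  ((- (- ((- -2) * (-2 * 1)))) * 1);  this is E2

YES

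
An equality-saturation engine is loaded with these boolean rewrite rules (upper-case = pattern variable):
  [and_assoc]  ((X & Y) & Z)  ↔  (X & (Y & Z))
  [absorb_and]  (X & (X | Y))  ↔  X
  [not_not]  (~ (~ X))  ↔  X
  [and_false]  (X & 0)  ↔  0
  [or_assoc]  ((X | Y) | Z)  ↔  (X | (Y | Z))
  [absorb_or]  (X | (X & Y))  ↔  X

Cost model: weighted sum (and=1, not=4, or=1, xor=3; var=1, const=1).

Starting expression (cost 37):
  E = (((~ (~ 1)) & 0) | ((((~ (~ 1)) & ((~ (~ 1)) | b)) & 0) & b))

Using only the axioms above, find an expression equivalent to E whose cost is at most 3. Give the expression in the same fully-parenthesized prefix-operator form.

step 1: absorb_and (→) rewrites ((~ (~ 1)) & ((~ (~ 1)) | b)) into (~ (~ 1)), now (((~ (~ 1)) & 0) | (((~ (~ 1)) & 0) & b))
step 2: absorb_or (→) rewrites (((~ (~ 1)) & 0) | (((~ (~ 1)) & 0) & b)) into ((~ (~ 1)) & 0)
step 3: not_not (→) rewrites (~ (~ 1)) into 1, reaching cost 3 (bound 3)

(1 & 0)   [cost 3]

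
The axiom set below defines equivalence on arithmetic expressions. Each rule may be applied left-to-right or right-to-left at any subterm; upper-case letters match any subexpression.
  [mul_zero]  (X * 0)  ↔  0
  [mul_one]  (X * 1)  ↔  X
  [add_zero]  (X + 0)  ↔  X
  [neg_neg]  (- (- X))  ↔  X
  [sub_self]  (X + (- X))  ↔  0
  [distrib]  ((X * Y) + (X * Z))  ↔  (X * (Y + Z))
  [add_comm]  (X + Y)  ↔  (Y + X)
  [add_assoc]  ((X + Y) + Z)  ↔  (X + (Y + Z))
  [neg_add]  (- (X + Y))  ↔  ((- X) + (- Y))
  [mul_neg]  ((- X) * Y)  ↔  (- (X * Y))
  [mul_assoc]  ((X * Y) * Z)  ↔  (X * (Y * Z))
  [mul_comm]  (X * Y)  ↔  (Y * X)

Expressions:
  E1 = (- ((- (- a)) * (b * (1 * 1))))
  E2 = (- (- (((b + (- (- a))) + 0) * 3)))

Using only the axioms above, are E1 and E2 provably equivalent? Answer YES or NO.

NO

All listed rules preserve value, hence provable equivalence implies equal values everywhere; look for a separating assignment.
a=0, b=1 gives E1 ↦ 0, E2 ↦ 3; values differ ⇒ not provably equivalent.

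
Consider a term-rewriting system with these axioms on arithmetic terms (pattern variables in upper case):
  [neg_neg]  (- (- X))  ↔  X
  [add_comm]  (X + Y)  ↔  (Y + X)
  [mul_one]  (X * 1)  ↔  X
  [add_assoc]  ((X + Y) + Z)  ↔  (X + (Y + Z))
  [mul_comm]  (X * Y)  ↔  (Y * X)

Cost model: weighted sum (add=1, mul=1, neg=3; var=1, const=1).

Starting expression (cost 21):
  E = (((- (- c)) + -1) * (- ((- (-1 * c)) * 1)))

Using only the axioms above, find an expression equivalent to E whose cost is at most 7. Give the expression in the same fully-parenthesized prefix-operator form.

(1) ((- (-1 * c)) * 1)  =[mul_one →]=  (- (-1 * c))    ⊢ (((- (- c)) + -1) * (- (- (-1 * c))))
(2) (- (- c))  =[neg_neg →]=  c    ⊢ ((c + -1) * (- (- (-1 * c))))
(3) (- (- (-1 * c)))  =[neg_neg →]=  (-1 * c)    ⊢ cost 7, within 7

((c + -1) * (-1 * c))   [cost 7]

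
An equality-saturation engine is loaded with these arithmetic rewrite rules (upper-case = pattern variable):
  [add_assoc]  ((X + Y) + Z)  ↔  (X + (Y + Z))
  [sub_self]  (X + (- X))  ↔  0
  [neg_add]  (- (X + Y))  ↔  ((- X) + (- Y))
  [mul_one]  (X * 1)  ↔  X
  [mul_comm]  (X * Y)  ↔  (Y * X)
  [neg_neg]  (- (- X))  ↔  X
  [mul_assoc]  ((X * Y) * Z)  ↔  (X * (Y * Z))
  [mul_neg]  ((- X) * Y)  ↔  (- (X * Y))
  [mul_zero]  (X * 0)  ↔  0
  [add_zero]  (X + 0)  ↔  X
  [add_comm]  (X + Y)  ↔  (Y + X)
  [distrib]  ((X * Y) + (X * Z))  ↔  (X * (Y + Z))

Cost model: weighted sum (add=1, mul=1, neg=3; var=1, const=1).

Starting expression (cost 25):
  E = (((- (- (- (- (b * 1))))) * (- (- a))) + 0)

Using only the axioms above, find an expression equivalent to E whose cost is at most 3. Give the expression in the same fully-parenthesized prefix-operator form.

(b * a)   [cost 3]

(1) (- (- (- (b * 1))))  =[neg_neg →]=  (- (b * 1))    ⊢ (((- (- (b * 1))) * (- (- a))) + 0)
(2) (b * 1)  =[mul_one →]=  b    ⊢ (((- (- b)) * (- (- a))) + 0)
(3) (((- (- b)) * (- (- a))) + 0)  =[add_zero →]=  ((- (- b)) * (- (- a)))
(4) (- (- b))  =[neg_neg →]=  b    ⊢ (b * (- (- a)))
(5) (- (- a))  =[neg_neg →]=  a    ⊢ cost 3, within 3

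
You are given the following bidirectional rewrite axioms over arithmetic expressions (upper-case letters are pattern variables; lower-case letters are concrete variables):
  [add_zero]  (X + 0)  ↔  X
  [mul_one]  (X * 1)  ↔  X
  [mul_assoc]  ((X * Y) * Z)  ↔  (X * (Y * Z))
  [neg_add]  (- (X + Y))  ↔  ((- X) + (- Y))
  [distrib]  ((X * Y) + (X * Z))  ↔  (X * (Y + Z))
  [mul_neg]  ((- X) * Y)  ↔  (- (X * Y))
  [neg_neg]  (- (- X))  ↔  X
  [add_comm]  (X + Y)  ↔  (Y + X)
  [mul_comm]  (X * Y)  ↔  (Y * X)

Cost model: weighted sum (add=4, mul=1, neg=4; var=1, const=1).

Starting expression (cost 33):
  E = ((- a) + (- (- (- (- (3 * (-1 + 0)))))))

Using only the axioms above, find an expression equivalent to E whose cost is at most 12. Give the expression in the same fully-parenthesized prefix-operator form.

(1) (- (- (- (3 * (-1 + 0)))))  =[neg_neg →]=  (- (3 * (-1 + 0)))    ⊢ ((- a) + (- (- (3 * (-1 + 0)))))
(2) (- (- (3 * (-1 + 0))))  =[neg_neg →]=  (3 * (-1 + 0))    ⊢ ((- a) + (3 * (-1 + 0)))
(3) (-1 + 0)  =[add_zero →]=  -1    ⊢ cost 12, within 12

((- a) + (3 * -1))   [cost 12]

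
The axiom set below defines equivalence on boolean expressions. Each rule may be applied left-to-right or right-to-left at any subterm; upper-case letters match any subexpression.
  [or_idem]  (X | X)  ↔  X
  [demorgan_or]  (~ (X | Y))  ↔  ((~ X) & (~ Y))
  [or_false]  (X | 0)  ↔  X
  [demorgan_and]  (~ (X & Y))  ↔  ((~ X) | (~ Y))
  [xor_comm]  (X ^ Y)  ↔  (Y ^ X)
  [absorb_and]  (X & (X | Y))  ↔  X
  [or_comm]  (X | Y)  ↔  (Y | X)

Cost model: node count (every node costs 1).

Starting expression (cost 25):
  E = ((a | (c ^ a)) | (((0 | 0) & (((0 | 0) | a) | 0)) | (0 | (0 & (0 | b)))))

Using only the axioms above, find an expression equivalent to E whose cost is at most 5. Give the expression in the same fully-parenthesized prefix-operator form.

step 1: or_false (→) rewrites (((0 | 0) | a) | 0) into ((0 | 0) | a), now ((a | (c ^ a)) | (((0 | 0) & ((0 | 0) | a)) | (0 | (0 & (0 | b)))))
step 2: absorb_and (→) rewrites (0 & (0 | b)) into 0, now ((a | (c ^ a)) | (((0 | 0) & ((0 | 0) | a)) | (0 | 0)))
step 3: absorb_and (→) rewrites ((0 | 0) & ((0 | 0) | a)) into (0 | 0), now ((a | (c ^ a)) | ((0 | 0) | (0 | 0)))
step 4: or_idem (→) rewrites (0 | 0) into 0, now ((a | (c ^ a)) | (0 | (0 | 0)))
step 5: or_idem (→) rewrites (0 | 0) into 0, now ((a | (c ^ a)) | (0 | 0))
step 6: or_idem (→) rewrites (0 | 0) into 0, now ((a | (c ^ a)) | 0)
step 7: or_comm (→) rewrites (a | (c ^ a)) into ((c ^ a) | a), now (((c ^ a) | a) | 0)
step 8: or_false (→) rewrites (((c ^ a) | a) | 0) into ((c ^ a) | a), reaching cost 5 (bound 5)

((c ^ a) | a)   [cost 5]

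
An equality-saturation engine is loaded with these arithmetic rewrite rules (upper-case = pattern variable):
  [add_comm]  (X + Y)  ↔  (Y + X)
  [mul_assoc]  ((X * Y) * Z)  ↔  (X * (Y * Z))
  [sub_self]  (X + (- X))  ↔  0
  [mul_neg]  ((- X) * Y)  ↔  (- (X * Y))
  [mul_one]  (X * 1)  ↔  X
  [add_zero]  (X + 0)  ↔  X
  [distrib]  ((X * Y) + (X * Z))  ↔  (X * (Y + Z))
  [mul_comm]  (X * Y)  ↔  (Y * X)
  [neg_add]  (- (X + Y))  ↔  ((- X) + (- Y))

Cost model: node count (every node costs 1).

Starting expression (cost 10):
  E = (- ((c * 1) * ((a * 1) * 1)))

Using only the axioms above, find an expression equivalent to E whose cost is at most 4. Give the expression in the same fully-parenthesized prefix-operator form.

(- (c * a))   [cost 4]

(1) (a * 1)  =[mul_one →]=  a    ⊢ (- ((c * 1) * (a * 1)))
(2) (a * 1)  =[mul_one →]=  a    ⊢ (- ((c * 1) * a))
(3) (c * 1)  =[mul_one →]=  c    ⊢ cost 4, within 4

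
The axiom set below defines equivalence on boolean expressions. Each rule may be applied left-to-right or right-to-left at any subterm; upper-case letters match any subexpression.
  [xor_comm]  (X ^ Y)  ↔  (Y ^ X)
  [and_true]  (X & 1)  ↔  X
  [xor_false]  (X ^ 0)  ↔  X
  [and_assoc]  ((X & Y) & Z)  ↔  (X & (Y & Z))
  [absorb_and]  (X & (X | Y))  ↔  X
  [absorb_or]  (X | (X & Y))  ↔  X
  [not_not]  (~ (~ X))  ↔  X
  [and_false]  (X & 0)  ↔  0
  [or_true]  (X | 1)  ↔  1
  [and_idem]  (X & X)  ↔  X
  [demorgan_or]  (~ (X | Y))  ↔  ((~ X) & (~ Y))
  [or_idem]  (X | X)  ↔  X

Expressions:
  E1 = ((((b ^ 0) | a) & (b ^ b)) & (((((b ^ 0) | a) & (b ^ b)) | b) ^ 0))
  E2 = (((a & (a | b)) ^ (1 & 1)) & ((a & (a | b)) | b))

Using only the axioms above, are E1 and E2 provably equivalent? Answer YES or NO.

The axioms are sound identities: if E1 ↔* E2 then E1 and E2 evaluate identically under any assignment.
Under a=0, b=1: E1 evaluates to 0, E2 to 1. Distinct ⇒ no rewrite sequence connects them.

NO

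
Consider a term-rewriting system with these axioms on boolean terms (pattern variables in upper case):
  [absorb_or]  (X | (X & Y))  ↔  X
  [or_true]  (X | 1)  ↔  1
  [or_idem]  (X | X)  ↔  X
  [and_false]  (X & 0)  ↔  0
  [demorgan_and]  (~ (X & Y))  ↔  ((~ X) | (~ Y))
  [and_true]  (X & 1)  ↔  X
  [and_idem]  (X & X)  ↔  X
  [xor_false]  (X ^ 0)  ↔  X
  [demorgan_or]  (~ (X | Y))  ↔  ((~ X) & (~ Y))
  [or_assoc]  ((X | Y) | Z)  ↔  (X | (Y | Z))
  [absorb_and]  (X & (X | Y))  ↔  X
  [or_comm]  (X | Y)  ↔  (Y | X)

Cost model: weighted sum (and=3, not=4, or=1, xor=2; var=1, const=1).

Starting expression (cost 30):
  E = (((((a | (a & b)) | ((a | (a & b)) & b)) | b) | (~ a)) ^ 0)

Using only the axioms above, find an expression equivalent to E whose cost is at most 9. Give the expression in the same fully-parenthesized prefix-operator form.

1. [absorb_or →] ((a | (a & b)) | ((a | (a & b)) & b))  →  (a | (a & b));  E = ((((a | (a & b)) | b) | (~ a)) ^ 0)
2. [xor_false →] ((((a | (a & b)) | b) | (~ a)) ^ 0)  →  (((a | (a & b)) | b) | (~ a))
3. [absorb_or →] (a | (a & b))  →  a;  cost 9 ≤ 9, done

((a | b) | (~ a))   [cost 9]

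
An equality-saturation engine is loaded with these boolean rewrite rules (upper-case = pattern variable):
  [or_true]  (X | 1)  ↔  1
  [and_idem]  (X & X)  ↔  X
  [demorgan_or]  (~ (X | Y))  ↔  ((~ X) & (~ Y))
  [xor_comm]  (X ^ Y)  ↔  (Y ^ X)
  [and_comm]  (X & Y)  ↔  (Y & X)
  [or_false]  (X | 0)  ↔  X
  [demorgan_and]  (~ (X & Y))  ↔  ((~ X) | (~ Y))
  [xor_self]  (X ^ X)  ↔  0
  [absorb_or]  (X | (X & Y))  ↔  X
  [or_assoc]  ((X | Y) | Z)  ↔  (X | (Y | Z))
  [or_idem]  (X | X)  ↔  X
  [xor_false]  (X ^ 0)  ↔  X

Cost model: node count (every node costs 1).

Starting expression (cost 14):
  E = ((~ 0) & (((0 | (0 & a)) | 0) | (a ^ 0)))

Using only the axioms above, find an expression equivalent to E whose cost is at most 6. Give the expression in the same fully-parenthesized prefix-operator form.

step 1: xor_false (→) rewrites (a ^ 0) into a, now ((~ 0) & (((0 | (0 & a)) | 0) | a))
step 2: or_false (→) rewrites ((0 | (0 & a)) | 0) into (0 | (0 & a)), now ((~ 0) & ((0 | (0 & a)) | a))
step 3: absorb_or (→) rewrites (0 | (0 & a)) into 0, reaching cost 6 (bound 6)

((~ 0) & (0 | a))   [cost 6]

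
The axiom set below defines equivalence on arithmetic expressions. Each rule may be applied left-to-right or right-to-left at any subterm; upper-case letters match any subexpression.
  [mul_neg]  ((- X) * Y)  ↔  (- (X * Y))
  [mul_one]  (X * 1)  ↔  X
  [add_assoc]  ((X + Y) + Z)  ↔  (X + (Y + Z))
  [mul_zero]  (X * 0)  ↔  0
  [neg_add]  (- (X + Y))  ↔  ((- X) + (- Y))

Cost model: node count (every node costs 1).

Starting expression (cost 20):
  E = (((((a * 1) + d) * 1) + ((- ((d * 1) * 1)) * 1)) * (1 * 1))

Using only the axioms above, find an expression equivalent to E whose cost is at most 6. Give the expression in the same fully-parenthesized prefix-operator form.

((a + d) + (- d))   [cost 6]

step 1: mul_one (→) rewrites (d * 1) into d, now (((((a * 1) + d) * 1) + ((- (d * 1)) * 1)) * (1 * 1))
step 2: mul_one (→) rewrites (1 * 1) into 1, now (((((a * 1) + d) * 1) + ((- (d * 1)) * 1)) * 1)
step 3: mul_one (→) rewrites ((- (d * 1)) * 1) into (- (d * 1)), now (((((a * 1) + d) * 1) + (- (d * 1))) * 1)
step 4: mul_one (→) rewrites (((((a * 1) + d) * 1) + (- (d * 1))) * 1) into ((((a * 1) + d) * 1) + (- (d * 1)))
step 5: mul_one (→) rewrites (((a * 1) + d) * 1) into ((a * 1) + d), now (((a * 1) + d) + (- (d * 1)))
step 6: mul_one (→) rewrites (d * 1) into d, now (((a * 1) + d) + (- d))
step 7: mul_one (→) rewrites (a * 1) into a, reaching cost 6 (bound 6)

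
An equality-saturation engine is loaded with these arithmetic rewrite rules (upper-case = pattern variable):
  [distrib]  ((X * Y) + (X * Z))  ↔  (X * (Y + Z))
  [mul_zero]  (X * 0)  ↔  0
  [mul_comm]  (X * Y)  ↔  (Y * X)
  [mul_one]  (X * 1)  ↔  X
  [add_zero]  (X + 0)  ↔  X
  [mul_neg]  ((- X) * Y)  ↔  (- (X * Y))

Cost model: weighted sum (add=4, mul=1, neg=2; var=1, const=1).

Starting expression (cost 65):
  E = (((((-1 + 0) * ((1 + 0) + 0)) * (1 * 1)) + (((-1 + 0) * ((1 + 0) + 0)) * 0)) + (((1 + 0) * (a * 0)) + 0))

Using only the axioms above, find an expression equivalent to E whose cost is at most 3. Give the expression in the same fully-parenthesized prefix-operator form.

(-1 * 1)   [cost 3]

step 1: distrib (→) rewrites ((((-1 + 0) * ((1 + 0) + 0)) * (1 * 1)) + (((-1 + 0) * ((1 + 0) + 0)) * 0)) into (((-1 + 0) * ((1 + 0) + 0)) * ((1 * 1) + 0)), now ((((-1 + 0) * ((1 + 0) + 0)) * ((1 * 1) + 0)) + (((1 + 0) * (a * 0)) + 0))
step 2: add_zero (→) rewrites (1 + 0) into 1, now ((((-1 + 0) * (1 + 0)) * ((1 * 1) + 0)) + (((1 + 0) * (a * 0)) + 0))
step 3: add_zero (→) rewrites (-1 + 0) into -1, now (((-1 * (1 + 0)) * ((1 * 1) + 0)) + (((1 + 0) * (a * 0)) + 0))
step 4: mul_one (→) rewrites (1 * 1) into 1, now (((-1 * (1 + 0)) * (1 + 0)) + (((1 + 0) * (a * 0)) + 0))
step 5: add_zero (→) rewrites (((1 + 0) * (a * 0)) + 0) into ((1 + 0) * (a * 0)), now (((-1 * (1 + 0)) * (1 + 0)) + ((1 + 0) * (a * 0)))
step 6: add_zero (→) rewrites (1 + 0) into 1, now (((-1 * (1 + 0)) * (1 + 0)) + (1 * (a * 0)))
step 7: mul_zero (→) rewrites (a * 0) into 0, now (((-1 * (1 + 0)) * (1 + 0)) + (1 * 0))
step 8: add_zero (→) rewrites (1 + 0) into 1, now (((-1 * 1) * (1 + 0)) + (1 * 0))
step 9: mul_one (→) rewrites (-1 * 1) into -1, now ((-1 * (1 + 0)) + (1 * 0))
step 10: mul_zero (→) rewrites (1 * 0) into 0, now ((-1 * (1 + 0)) + 0)
step 11: add_zero (→) rewrites (1 + 0) into 1, now ((-1 * 1) + 0)
step 12: add_zero (→) rewrites ((-1 * 1) + 0) into (-1 * 1), reaching cost 3 (bound 3)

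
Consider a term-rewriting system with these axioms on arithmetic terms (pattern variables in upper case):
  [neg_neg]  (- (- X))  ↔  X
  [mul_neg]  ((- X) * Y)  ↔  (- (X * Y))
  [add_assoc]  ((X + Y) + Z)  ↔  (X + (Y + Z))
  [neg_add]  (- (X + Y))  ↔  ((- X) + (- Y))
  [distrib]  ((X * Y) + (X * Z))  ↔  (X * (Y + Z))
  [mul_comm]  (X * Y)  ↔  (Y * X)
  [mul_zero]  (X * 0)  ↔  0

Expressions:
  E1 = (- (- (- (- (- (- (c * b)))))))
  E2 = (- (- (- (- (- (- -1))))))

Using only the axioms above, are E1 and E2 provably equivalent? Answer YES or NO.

NO

Every axiom is a valid identity, so a rewrite proof would force E1 and E2 to agree under every assignment.
At b=0, c=0: E1 = 0 but E2 = -1; they differ, so no derivation exists.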